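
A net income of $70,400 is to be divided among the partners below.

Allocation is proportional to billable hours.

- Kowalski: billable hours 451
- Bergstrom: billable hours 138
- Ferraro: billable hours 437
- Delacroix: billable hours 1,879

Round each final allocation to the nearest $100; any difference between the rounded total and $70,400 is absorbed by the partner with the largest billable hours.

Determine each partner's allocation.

Total billable hours = 2,905.
Proportional shares: Kowalski 451/2,905 × $70,400 = 10,929.57; Bergstrom 138/2,905 × $70,400 = 3,344.30; Ferraro 437/2,905 × $70,400 = 10,590.29; Delacroix 1,879/2,905 × $70,400 = 45,535.83.
Rounded to nearest $100: Kowalski $10,900; Bergstrom $3,300; Ferraro $10,600; Delacroix $45,500. Sum = $70,300.
Difference $70,400 − $70,300 = +$100 applied to largest billable hours (Delacroix): Delacroix becomes $45,600.

Kowalski: $10,900; Bergstrom: $3,300; Ferraro: $10,600; Delacroix: $45,600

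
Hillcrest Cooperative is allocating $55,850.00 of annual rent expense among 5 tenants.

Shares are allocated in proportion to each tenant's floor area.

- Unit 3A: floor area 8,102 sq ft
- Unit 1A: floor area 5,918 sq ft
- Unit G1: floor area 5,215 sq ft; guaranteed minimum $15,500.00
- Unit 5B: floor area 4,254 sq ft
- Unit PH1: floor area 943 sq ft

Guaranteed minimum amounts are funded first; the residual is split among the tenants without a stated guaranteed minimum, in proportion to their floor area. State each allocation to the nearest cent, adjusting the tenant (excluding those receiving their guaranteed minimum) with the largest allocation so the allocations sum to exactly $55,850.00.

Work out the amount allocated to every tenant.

Minimums first: Unit G1 $15,500.00. Remaining pool $40,350.00.
Remaining pool split over remaining floor area 19,217: Unit 3A 17,011.7968 → $17,011.80; Unit 1A 12,426.0446 → $12,426.04; Unit 5B 8,932.1382 → $8,932.14; Unit PH1 1,980.0203 → $1,980.02.

Unit 3A: $17,011.80 | Unit 1A: $12,426.04 | Unit G1: $15,500.00 | Unit 5B: $8,932.14 | Unit PH1: $1,980.02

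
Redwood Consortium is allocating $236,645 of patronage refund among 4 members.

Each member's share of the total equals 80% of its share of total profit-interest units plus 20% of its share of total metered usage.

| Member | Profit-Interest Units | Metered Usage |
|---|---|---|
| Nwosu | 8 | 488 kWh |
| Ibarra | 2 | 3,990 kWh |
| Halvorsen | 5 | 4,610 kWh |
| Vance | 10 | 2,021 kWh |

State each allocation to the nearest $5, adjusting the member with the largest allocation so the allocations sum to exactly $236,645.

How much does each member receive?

Profit-interest units total 25; metered usage total 11,109.
Combined weights (80% profit-interest units + 20% metered usage): Nwosu 0.2648; Ibarra 0.1358; Halvorsen 0.2430; Vance 0.3564.
Proportional shares: Nwosu 62,660.20; Ibarra 32,144.35; Halvorsen 57,503.73; Vance 84,336.71.
After rounding ($5): Nwosu $62,660; Ibarra $32,145; Halvorsen $57,505; Vance $84,335. Sum = $236,645.
Sum already equals the total — no adjustment.

Nwosu: $62,660 · Ibarra: $32,145 · Halvorsen: $57,505 · Vance: $84,335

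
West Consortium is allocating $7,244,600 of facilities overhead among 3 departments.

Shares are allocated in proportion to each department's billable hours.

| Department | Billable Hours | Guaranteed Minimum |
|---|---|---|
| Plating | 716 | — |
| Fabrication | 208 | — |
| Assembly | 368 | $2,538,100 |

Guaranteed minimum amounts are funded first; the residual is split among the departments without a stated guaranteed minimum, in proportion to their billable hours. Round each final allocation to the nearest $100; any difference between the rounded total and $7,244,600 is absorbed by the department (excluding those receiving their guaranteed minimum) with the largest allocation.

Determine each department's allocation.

Guaranteed amounts: Assembly $2,538,100. Residual $4,706,500.
Residual split over remaining billable hours 924: Plating 3,647,028.14 → $3,647,000; Fabrication 1,059,471.86 → $1,059,500.

Plating: $3,647,000 · Fabrication: $1,059,500 · Assembly: $2,538,100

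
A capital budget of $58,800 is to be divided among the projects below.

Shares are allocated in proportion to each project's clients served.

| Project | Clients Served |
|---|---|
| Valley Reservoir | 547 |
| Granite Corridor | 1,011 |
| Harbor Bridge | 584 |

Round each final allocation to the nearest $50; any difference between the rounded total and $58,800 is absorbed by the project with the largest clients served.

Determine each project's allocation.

Valley Reservoir: $15,000 | Granite Corridor: $27,750 | Harbor Bridge: $16,050

Clients served total: 547 + 1,011 + 584 = 2,142.
Unrounded shares: Valley Reservoir 15,015.69; Granite Corridor 27,752.94; Harbor Bridge 16,031.37.
After rounding ($50): Valley Reservoir $15,000; Granite Corridor $27,750; Harbor Bridge $16,050. Sum = $58,800.
Rounded total matches; no reconciliation needed.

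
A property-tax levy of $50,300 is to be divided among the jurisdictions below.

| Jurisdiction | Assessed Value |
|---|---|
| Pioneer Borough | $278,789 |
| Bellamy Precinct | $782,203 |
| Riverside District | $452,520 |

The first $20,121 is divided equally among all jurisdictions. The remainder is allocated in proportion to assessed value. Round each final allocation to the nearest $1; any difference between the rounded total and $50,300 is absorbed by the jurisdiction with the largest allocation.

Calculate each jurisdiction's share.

Pioneer Borough: $12,266; Bellamy Precinct: $22,304; Riverside District: $15,730

First tranche $20,121 split equally: $6,707 each.
Remainder $30,179 by assessed value (total 1,513,512): Pioneer Borough 5,558.97 → $5,559; Bellamy Precinct 15,596.91 → $15,597; Riverside District 9,023.12 → $9,023.
Totals: Pioneer Borough $6,707 + $5,559 = $12,266; Bellamy Precinct $6,707 + $15,597 = $22,304; Riverside District $6,707 + $9,023 = $15,730.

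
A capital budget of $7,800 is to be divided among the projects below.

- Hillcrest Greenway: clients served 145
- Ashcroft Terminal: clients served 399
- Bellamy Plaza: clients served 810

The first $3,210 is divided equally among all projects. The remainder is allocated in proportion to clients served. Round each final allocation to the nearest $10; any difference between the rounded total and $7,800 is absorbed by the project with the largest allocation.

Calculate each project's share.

Hillcrest Greenway: $1,560 | Ashcroft Terminal: $2,420 | Bellamy Plaza: $3,820

Equal tier: $3,210 ÷ 3 = $1,070 apiece.
Remainder $4,590 by clients served (total 1,354): Hillcrest Greenway 491.54 → $490; Ashcroft Terminal 1,352.59 → $1,350; Bellamy Plaza 2,745.86 → $2,750.
Totals: Hillcrest Greenway $1,070 + $490 = $1,560; Ashcroft Terminal $1,070 + $1,350 = $2,420; Bellamy Plaza $1,070 + $2,750 = $3,820.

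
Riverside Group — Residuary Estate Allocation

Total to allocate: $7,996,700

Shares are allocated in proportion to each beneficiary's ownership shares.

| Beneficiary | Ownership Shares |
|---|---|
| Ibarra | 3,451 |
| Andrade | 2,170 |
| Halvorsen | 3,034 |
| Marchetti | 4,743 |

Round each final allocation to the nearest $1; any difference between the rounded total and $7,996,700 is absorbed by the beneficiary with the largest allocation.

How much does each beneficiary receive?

Ibarra: $2,059,756; Andrade: $1,295,181; Halvorsen: $1,810,866; Marchetti: $2,830,897

Total ownership shares = 13,398.
Raw shares: Ibarra 3,451/13,398 × $7,996,700 = 2,059,756.06; Andrade 2,170/13,398 × $7,996,700 = 1,295,181.30; Halvorsen 3,034/13,398 × $7,996,700 = 1,810,866.38; Marchetti 4,743/13,398 × $7,996,700 = 2,830,896.26.
At nearest $1: Ibarra $2,059,756; Andrade $1,295,181; Halvorsen $1,810,866; Marchetti $2,830,896. Sum = $7,996,699.
Difference $7,996,700 − $7,996,699 = +$1 applied to largest allocation (Marchetti): Marchetti becomes $2,830,897.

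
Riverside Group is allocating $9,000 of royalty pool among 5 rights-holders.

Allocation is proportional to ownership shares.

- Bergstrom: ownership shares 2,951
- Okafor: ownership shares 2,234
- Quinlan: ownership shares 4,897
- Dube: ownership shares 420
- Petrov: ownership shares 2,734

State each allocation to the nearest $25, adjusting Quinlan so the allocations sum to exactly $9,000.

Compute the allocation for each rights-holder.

Total ownership shares = 13,236.
Unrounded shares: Bergstrom 2,951/13,236 × $9,000 = 2,006.57; Okafor 2,234/13,236 × $9,000 = 1,519.04; Quinlan 4,897/13,236 × $9,000 = 3,329.78; Dube 420/13,236 × $9,000 = 285.58; Petrov 2,734/13,236 × $9,000 = 1,859.02.
At nearest $25: Bergstrom $2,000; Okafor $1,525; Quinlan $3,325; Dube $275; Petrov $1,850. Sum = $8,975.
Difference $9,000 − $8,975 = +$25 applied to Quinlan: Quinlan becomes $3,350.

Bergstrom: $2,000; Okafor: $1,525; Quinlan: $3,350; Dube: $275; Petrov: $1,850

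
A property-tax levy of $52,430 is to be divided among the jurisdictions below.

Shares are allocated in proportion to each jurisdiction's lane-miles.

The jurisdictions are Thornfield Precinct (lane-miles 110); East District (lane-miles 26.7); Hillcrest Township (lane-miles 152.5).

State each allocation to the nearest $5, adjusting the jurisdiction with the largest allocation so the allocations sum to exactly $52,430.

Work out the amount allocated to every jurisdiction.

Lane-miles total: 289.2.
Proportional shares: Thornfield Precinct 110/289.2 × $52,430 = 19,942.25; East District 26.7/289.2 × $52,430 = 4,840.53; Hillcrest Township 152.5/289.2 × $52,430 = 27,647.22.
At nearest $5: Thornfield Precinct $19,940; East District $4,840; Hillcrest Township $27,645. Sum = $52,425.
Difference $52,430 − $52,425 = +$5 applied to largest allocation (Hillcrest Township): Hillcrest Township becomes $27,650.

Thornfield Precinct: $19,940 · East District: $4,840 · Hillcrest Township: $27,650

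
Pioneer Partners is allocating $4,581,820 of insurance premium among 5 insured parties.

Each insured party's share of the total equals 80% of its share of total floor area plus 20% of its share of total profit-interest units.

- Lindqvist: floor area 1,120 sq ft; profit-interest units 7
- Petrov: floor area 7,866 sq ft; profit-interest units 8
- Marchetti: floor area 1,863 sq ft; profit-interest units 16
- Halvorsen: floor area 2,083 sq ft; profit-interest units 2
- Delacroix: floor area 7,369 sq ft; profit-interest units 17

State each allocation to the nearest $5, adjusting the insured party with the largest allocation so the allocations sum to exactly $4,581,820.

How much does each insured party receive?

Lindqvist: $330,515 · Petrov: $1,566,865 · Marchetti: $629,610 · Halvorsen: $412,750 · Delacroix: $1,642,080

Floor area total 20,301; profit-interest units total 50.
Combined weights (80% floor area + 20% profit-interest units): Lindqvist 0.0721; Petrov 0.3420; Marchetti 0.1374; Halvorsen 0.0901; Delacroix 0.3584.
Raw shares: Lindqvist 330,513.05; Petrov 1,566,867.34; Marchetti 629,611.27; Halvorsen 412,751.54; Delacroix 1,642,076.80.
At nearest $5: Lindqvist $330,515; Petrov $1,566,865; Marchetti $629,610; Halvorsen $412,750; Delacroix $1,642,075. Sum = $4,581,815.
Difference $4,581,820 − $4,581,815 = +$5 applied to largest allocation (Delacroix): Delacroix becomes $1,642,080.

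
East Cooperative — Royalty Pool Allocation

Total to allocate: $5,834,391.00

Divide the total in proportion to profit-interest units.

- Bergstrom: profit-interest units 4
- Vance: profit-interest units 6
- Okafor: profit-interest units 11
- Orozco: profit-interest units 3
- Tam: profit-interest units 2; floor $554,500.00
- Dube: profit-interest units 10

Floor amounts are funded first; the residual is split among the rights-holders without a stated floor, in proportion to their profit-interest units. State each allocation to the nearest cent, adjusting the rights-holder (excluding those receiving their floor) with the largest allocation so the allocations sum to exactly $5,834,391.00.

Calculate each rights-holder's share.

Guaranteed amounts: Tam $554,500.00. Remaining pool $5,279,891.00.
Remaining pool split over remaining profit-interest units 34: Bergstrom 621,163.6471 → $621,163.65; Vance 931,745.4706 → $931,745.47; Okafor 1,708,200.0294 → $1,708,200.03; Orozco 465,872.7353 → $465,872.74; Dube 1,552,909.1176 → $1,552,909.12.
Rounding difference −$0.01 applied to Okafor → $1,708,200.02.

Bergstrom: $621,163.65 | Vance: $931,745.47 | Okafor: $1,708,200.02 | Orozco: $465,872.74 | Tam: $554,500.00 | Dube: $1,552,909.12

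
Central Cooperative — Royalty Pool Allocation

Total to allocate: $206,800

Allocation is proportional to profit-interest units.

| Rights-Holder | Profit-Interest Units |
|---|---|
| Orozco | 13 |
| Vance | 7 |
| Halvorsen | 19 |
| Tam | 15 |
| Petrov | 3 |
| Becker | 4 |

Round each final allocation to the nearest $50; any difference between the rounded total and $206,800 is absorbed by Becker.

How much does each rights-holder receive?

Total profit-interest units = 61.
Proportional shares: Orozco 13/61 × $206,800 = 44,072.13; Vance 7/61 × $206,800 = 23,731.15; Halvorsen 19/61 × $206,800 = 64,413.11; Tam 15/61 × $206,800 = 50,852.46; Petrov 3/61 × $206,800 = 10,170.49; Becker 4/61 × $206,800 = 13,560.66.
Rounded to nearest $50: Orozco $44,050; Vance $23,750; Halvorsen $64,400; Tam $50,850; Petrov $10,150; Becker $13,550. Sum = $206,750.
Difference $206,800 − $206,750 = +$50 applied to Becker: Becker becomes $13,600.

Orozco: $44,050 | Vance: $23,750 | Halvorsen: $64,400 | Tam: $50,850 | Petrov: $10,150 | Becker: $13,600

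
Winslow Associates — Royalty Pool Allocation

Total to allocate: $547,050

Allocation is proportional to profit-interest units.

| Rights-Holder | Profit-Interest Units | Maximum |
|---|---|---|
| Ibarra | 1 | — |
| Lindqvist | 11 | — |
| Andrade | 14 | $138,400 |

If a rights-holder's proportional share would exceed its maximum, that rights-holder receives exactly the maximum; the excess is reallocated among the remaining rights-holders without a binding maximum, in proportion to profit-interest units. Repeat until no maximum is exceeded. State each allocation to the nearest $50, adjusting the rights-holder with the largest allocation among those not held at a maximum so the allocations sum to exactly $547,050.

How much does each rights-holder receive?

Ibarra: $34,050; Lindqvist: $374,600; Andrade: $138,400

Total profit-interest units = 26.
Unconstrained shares: Ibarra 21,040.38; Lindqvist 231,444.23; Andrade 294,565.38.
Cap binds for Andrade ($138,400); remaining pool $408,650 reallocated over remaining profit-interest units 12.
Shares after redistribution: Ibarra 34,054.17 → $34,050; Lindqvist 374,595.83 → $374,600.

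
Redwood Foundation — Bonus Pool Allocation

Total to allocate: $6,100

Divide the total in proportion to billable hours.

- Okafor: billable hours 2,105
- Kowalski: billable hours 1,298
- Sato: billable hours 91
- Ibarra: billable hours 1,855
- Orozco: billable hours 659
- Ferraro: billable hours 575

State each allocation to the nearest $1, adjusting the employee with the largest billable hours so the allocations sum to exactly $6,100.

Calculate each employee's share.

Billable hours total: 6,583.
Pro-rata amounts: Okafor 2,105/6,583 × $6,100 = 1,950.55; Kowalski 1,298/6,583 × $6,100 = 1,202.76; Sato 91/6,583 × $6,100 = 84.32; Ibarra 1,855/6,583 × $6,100 = 1,718.90; Orozco 659/6,583 × $6,100 = 610.65; Ferraro 575/6,583 × $6,100 = 532.81.
Rounded to nearest $1: Okafor $1,951; Kowalski $1,203; Sato $84; Ibarra $1,719; Orozco $611; Ferraro $533. Sum = $6,101.
Difference $6,100 − $6,101 = −$1 applied to largest billable hours (Okafor): Okafor becomes $1,950.

Okafor: $1,950 | Kowalski: $1,203 | Sato: $84 | Ibarra: $1,719 | Orozco: $611 | Ferraro: $533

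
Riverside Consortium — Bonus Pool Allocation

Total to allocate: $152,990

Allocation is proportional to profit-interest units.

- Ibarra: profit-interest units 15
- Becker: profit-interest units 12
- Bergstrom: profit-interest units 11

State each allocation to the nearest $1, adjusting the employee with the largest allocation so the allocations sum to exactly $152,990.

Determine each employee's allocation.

Ibarra: $60,390 | Becker: $48,313 | Bergstrom: $44,287

Combined profit-interest units = 38.
Pro-rata amounts: Ibarra 15/38 × $152,990 = 60,390.79; Becker 12/38 × $152,990 = 48,312.63; Bergstrom 11/38 × $152,990 = 44,286.58.
Rounded to nearest $1: Ibarra $60,391; Becker $48,313; Bergstrom $44,287. Sum = $152,991.
Difference $152,990 − $152,991 = −$1 applied to largest allocation (Ibarra): Ibarra becomes $60,390.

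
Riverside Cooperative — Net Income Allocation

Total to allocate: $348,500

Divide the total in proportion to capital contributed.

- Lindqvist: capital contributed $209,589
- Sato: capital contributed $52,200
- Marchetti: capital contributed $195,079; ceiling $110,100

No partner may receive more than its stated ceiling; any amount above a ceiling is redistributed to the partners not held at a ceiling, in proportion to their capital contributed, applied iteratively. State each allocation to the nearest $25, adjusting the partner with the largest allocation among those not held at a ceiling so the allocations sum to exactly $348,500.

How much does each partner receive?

Capital contributed total: 456,868.
Pro-rata shares before constraints: Lindqvist 159,874.99; Sato 39,818.28; Marchetti 148,806.73.
Capped: Marchetti ($110,100); balance $238,400 reallocated over remaining capital contributed 261,789.
Shares after redistribution: Lindqvist 190,863.70 → $190,875; Sato 47,536.30 → $47,525.

Lindqvist: $190,875 · Sato: $47,525 · Marchetti: $110,100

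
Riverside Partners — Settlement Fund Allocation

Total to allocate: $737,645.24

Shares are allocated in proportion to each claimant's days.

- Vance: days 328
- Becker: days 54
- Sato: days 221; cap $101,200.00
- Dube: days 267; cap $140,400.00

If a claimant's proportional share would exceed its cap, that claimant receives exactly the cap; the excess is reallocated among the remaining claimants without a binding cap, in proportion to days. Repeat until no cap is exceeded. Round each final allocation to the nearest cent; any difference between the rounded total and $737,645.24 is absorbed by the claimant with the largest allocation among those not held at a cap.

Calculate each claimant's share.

Vance: $425,923.66 · Becker: $70,121.58 · Sato: $101,200.00 · Dube: $140,400.00

Total days = 870.
Unconstrained shares: Vance 278,100.7342; Becker 45,784.8770; Sato 187,378.8483; Dube 226,380.7806.
Capped: Sato ($101,200.00), Dube ($140,400.00); residual $496,045.24 reallocated over remaining days 382.
Redistributed shares: Vance 425,923.6616 → $425,923.66; Becker 70,121.5784 → $70,121.58.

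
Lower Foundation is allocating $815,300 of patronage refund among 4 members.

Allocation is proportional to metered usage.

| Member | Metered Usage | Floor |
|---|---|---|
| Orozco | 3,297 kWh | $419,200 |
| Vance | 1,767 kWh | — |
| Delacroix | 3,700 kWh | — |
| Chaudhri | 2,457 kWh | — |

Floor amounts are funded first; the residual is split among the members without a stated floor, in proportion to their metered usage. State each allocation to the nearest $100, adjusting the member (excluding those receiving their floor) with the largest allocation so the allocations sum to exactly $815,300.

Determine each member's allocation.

Fund the minimums — Orozco $419,200. Remaining pool $396,100.
Remaining pool split over remaining metered usage 7,924: Vance 88,327.70 → $88,300; Delacroix 184,953.31 → $185,000; Chaudhri 122,818.99 → $122,800.

Orozco: $419,200 · Vance: $88,300 · Delacroix: $185,000 · Chaudhri: $122,800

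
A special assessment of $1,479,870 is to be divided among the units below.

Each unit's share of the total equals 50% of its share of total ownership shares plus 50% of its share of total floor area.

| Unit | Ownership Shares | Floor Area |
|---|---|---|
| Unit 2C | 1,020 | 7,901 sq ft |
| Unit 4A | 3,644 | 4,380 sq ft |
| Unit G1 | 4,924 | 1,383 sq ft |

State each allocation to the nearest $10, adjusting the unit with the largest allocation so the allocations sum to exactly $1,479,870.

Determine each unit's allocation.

Unit 2C: $506,570; Unit 4A: $518,410; Unit G1: $454,890

Ownership shares total 9,588; floor area total 13,664.
Combined weights (50% ownership shares + 50% floor area): Unit 2C 0.3423; Unit 4A 0.3503; Unit G1 0.3074.
Raw shares: Unit 2C 506,572.64; Unit 4A 518,404.94; Unit G1 454,892.42.
Rounded to nearest $10: Unit 2C $506,570; Unit 4A $518,400; Unit G1 $454,890. Sum = $1,479,860.
Difference $1,479,870 − $1,479,860 = +$10 applied to largest allocation (Unit 4A): Unit 4A becomes $518,410.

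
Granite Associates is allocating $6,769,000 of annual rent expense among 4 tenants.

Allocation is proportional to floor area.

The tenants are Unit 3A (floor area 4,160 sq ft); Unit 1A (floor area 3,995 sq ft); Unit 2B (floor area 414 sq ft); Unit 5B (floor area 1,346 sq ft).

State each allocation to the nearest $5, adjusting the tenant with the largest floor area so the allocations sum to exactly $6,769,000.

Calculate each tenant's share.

Unit 3A: $2,840,040; Unit 1A: $2,727,400; Unit 2B: $282,640; Unit 5B: $918,920

Total floor area = 9,915.
Proportional shares: Unit 3A 4,160/9,915 × $6,769,000 = 2,840,044.38; Unit 1A 3,995/9,915 × $6,769,000 = 2,727,398.39; Unit 2B 414/9,915 × $6,769,000 = 282,639.03; Unit 5B 1,346/9,915 × $6,769,000 = 918,918.20.
After rounding ($5): Unit 3A $2,840,045; Unit 1A $2,727,400; Unit 2B $282,640; Unit 5B $918,920. Sum = $6,769,005.
Difference $6,769,000 − $6,769,005 = −$5 applied to largest floor area (Unit 3A): Unit 3A becomes $2,840,040.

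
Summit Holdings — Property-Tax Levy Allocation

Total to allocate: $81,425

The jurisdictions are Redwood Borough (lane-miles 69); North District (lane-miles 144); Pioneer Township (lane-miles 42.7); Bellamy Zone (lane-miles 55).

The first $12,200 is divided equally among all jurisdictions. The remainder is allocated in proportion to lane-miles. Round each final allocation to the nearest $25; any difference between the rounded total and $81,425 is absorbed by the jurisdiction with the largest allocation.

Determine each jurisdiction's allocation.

First tranche $12,200 split equally: $3,050 each.
Remainder $69,225 by lane-miles (total 310.7): Redwood Borough 15,373.43 → $15,375; North District 32,083.68 → $32,075; Pioneer Township 9,513.70 → $9,525; Bellamy Zone 12,254.18 → $12,250.
Totals: Redwood Borough $3,050 + $15,375 = $18,425; North District $3,050 + $32,075 = $35,125; Pioneer Township $3,050 + $9,525 = $12,575; Bellamy Zone $3,050 + $12,250 = $15,300.

Redwood Borough: $18,425 · North District: $35,125 · Pioneer Township: $12,575 · Bellamy Zone: $15,300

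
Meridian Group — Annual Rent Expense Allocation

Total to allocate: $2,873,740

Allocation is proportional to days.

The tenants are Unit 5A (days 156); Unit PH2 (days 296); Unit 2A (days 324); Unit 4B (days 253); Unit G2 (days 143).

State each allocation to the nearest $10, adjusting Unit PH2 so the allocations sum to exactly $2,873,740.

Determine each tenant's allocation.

Unit 5A: $382,510 | Unit PH2: $725,780 | Unit 2A: $794,450 | Unit 4B: $620,360 | Unit G2: $350,640

Sum of days: 1,172.
Pro-rata amounts: Unit 5A 156/1,172 × $2,873,740 = 382,511.47; Unit PH2 296/1,172 × $2,873,740 = 725,790.99; Unit 2A 324/1,172 × $2,873,740 = 794,446.89; Unit 4B 253/1,172 × $2,873,740 = 620,355.14; Unit G2 143/1,172 × $2,873,740 = 350,635.51.
After rounding ($10): Unit 5A $382,510; Unit PH2 $725,790; Unit 2A $794,450; Unit 4B $620,360; Unit G2 $350,640. Sum = $2,873,750.
Difference $2,873,740 − $2,873,750 = −$10 applied to Unit PH2: Unit PH2 becomes $725,780.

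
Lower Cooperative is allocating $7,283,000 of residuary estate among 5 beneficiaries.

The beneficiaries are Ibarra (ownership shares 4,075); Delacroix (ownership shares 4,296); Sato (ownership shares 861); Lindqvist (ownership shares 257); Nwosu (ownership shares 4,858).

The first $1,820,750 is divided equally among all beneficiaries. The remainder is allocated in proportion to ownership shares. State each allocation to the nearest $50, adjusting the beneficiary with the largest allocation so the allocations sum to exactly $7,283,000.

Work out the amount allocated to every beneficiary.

Ibarra: $1,915,600; Delacroix: $1,999,750; Sato: $691,950; Lindqvist: $462,000; Nwosu: $2,213,700

Equal tier: $1,820,750 ÷ 5 = $364,150 apiece.
Remainder $5,462,250 by ownership shares (total 14,347): Ibarra 1,551,451.09 → $1,551,450; Delacroix 1,635,591.13 → $1,635,600; Sato 327,803.53 → $327,800; Lindqvist 97,846.12 → $97,850; Nwosu 1,849,558.13 → $1,849,550.
Totals: Ibarra $364,150 + $1,551,450 = $1,915,600; Delacroix $364,150 + $1,635,600 = $1,999,750; Sato $364,150 + $327,800 = $691,950; Lindqvist $364,150 + $97,850 = $462,000; Nwosu $364,150 + $1,849,550 = $2,213,700.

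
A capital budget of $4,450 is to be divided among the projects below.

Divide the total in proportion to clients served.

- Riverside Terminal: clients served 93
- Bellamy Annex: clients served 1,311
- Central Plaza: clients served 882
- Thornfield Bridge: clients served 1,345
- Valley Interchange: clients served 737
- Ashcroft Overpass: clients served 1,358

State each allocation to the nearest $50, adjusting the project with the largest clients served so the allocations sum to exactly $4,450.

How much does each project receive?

Riverside Terminal: $50; Bellamy Annex: $1,000; Central Plaza: $700; Thornfield Bridge: $1,050; Valley Interchange: $550; Ashcroft Overpass: $1,100

Clients served total: 5,726.
Unrounded shares: Riverside Terminal 93/5,726 × $4,450 = 72.28; Bellamy Annex 1,311/5,726 × $4,450 = 1,018.85; Central Plaza 882/5,726 × $4,450 = 685.45; Thornfield Bridge 1,345/5,726 × $4,450 = 1,045.28; Valley Interchange 737/5,726 × $4,450 = 572.76; Ashcroft Overpass 1,358/5,726 × $4,450 = 1,055.38.
After rounding ($50): Riverside Terminal $50; Bellamy Annex $1,000; Central Plaza $700; Thornfield Bridge $1,050; Valley Interchange $550; Ashcroft Overpass $1,050. Sum = $4,400.
Difference $4,450 − $4,400 = +$50 applied to largest clients served (Ashcroft Overpass): Ashcroft Overpass becomes $1,100.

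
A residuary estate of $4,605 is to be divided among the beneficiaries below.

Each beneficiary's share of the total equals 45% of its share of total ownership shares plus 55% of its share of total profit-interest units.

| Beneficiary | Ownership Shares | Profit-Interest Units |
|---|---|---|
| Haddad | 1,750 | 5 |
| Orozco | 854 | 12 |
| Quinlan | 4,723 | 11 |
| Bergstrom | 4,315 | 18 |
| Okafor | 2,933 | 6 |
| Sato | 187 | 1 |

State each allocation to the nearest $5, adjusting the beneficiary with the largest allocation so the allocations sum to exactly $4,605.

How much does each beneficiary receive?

Totals — ownership shares 14,762, profit-interest units 53.
Composite weights (45% ownership shares + 55% profit-interest units): Haddad 0.1052; Orozco 0.1506; Quinlan 0.2581; Bergstrom 0.3183; Okafor 0.1517; Sato 0.0161.
Unrounded shares: Haddad 484.60; Orozco 693.34; Quinlan 1,188.67; Bergstrom 1,465.91; Okafor 698.45; Sato 74.04.
After rounding ($5): Haddad $485; Orozco $695; Quinlan $1,190; Bergstrom $1,465; Okafor $700; Sato $75. Sum = $4,610.
Difference $4,605 − $4,610 = −$5 applied to largest allocation (Bergstrom): Bergstrom becomes $1,460.

Haddad: $485; Orozco: $695; Quinlan: $1,190; Bergstrom: $1,460; Okafor: $700; Sato: $75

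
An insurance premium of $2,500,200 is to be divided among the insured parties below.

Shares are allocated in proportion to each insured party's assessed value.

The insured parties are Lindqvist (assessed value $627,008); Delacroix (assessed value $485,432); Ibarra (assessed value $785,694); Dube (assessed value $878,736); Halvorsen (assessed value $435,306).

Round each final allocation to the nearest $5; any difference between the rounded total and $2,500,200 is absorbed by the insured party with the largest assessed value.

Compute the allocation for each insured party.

Lindqvist: $488,030 · Delacroix: $377,835 · Ibarra: $611,545 · Dube: $683,970 · Halvorsen: $338,820

Sum of assessed value: 627,008 + 485,432 + 785,694 + 878,736 + 435,306 = 3,212,176.
Unrounded shares: Lindqvist 488,032.23; Delacroix 377,836.42; Ibarra 611,545.61; Dube 683,964.93; Halvorsen 338,820.81.
After rounding ($5): Lindqvist $488,030; Delacroix $377,835; Ibarra $611,545; Dube $683,965; Halvorsen $338,820. Sum = $2,500,195.
Difference $2,500,200 − $2,500,195 = +$5 applied to largest assessed value (Dube): Dube becomes $683,970.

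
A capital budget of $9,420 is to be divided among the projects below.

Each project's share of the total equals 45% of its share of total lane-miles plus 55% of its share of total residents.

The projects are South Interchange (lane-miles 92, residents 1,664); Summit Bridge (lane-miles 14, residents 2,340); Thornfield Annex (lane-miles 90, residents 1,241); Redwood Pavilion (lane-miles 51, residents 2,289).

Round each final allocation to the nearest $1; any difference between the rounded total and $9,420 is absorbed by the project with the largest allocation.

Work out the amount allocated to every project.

South Interchange: $2,724; Summit Bridge: $1,849; Thornfield Annex: $2,398; Redwood Pavilion: $2,449

Totals — lane-miles 247, residents 7,534.
Blended shares (45% lane-miles + 55% residents): South Interchange 0.2891; Summit Bridge 0.1963; Thornfield Annex 0.2546; Redwood Pavilion 0.2600.
Proportional shares: South Interchange 2,723.20; Summit Bridge 1,849.44; Thornfield Annex 2,397.99; Redwood Pavilion 2,449.36.
Rounded to nearest $1: South Interchange $2,723; Summit Bridge $1,849; Thornfield Annex $2,398; Redwood Pavilion $2,449. Sum = $9,419.
Difference $9,420 − $9,419 = +$1 applied to largest allocation (South Interchange): South Interchange becomes $2,724.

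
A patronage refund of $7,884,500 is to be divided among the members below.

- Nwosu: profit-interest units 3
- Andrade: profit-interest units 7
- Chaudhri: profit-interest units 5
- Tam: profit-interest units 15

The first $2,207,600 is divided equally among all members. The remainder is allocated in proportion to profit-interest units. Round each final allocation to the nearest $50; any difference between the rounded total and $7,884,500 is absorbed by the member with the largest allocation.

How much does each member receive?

Nwosu: $1,119,600; Andrade: $1,876,500; Chaudhri: $1,498,050; Tam: $3,390,350

Equal tier: $2,207,600 ÷ 4 = $551,900 apiece.
Remainder $5,676,900 by profit-interest units (total 30): Nwosu 567,690.00 → $567,700; Andrade 1,324,610.00 → $1,324,600; Chaudhri 946,150.00 → $946,150; Tam 2,838,450.00 → $2,838,450.
Totals: Nwosu $551,900 + $567,700 = $1,119,600; Andrade $551,900 + $1,324,600 = $1,876,500; Chaudhri $551,900 + $946,150 = $1,498,050; Tam $551,900 + $2,838,450 = $3,390,350.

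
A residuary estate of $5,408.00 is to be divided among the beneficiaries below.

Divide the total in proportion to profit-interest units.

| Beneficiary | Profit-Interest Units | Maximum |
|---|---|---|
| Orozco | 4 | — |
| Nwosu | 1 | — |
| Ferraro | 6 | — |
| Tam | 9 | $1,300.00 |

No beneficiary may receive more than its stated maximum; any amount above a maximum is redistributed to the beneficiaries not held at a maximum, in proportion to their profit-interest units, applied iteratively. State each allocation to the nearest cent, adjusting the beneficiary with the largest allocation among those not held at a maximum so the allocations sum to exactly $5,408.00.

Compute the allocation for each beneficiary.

Orozco: $1,493.82; Nwosu: $373.45; Ferraro: $2,240.73; Tam: $1,300.00

Sum of profit-interest units: 20.
Unconstrained shares: Orozco 1,081.6000; Nwosu 270.4000; Ferraro 1,622.4000; Tam 2,433.6000.
Held at cap: Tam ($1,300.00); balance $4,108.00 reallocated over remaining profit-interest units 11.
Remaining shares: Orozco 1,493.8182 → $1,493.82; Nwosu 373.4545 → $373.45; Ferraro 2,240.7273 → $2,240.73.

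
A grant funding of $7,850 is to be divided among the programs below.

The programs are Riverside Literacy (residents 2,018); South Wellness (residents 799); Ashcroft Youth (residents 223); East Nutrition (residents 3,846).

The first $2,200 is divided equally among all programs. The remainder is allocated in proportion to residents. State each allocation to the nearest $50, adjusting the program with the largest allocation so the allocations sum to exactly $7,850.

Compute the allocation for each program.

First tranche $2,200 split equally: $550 each.
Remainder $5,650 by residents (total 6,886): Riverside Literacy 1,655.78 → $1,650; South Wellness 655.58 → $650; Ashcroft Youth 182.97 → $200; East Nutrition 3,155.66 → $3,150.
Totals: Riverside Literacy $550 + $1,650 = $2,200; South Wellness $550 + $650 = $1,200; Ashcroft Youth $550 + $200 = $750; East Nutrition $550 + $3,150 = $3,700.

Riverside Literacy: $2,200 · South Wellness: $1,200 · Ashcroft Youth: $750 · East Nutrition: $3,700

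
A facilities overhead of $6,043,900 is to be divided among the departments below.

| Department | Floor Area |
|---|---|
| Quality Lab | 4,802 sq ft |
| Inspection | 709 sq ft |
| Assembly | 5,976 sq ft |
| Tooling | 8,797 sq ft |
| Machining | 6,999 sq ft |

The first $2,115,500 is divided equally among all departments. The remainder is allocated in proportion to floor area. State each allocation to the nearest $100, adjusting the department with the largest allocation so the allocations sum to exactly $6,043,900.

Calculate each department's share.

Quality Lab: $1,114,500 · Inspection: $525,200 · Assembly: $1,283,600 · Tooling: $1,689,700 · Machining: $1,430,900

Equal tier: $2,115,500 ÷ 5 = $423,100 apiece.
Remainder $3,928,400 by floor area (total 27,283): Quality Lab 691,426.05 → $691,400; Inspection 102,086.85 → $102,100; Assembly 860,466.90 → $860,500; Tooling 1,266,654.50 → $1,266,700; Machining 1,007,765.70 → $1,007,800.
Rounding difference −$100 on remainder applied to Tooling.
Totals: Quality Lab $423,100 + $691,400 = $1,114,500; Inspection $423,100 + $102,100 = $525,200; Assembly $423,100 + $860,500 = $1,283,600; Tooling $423,100 + $1,266,600 = $1,689,700; Machining $423,100 + $1,007,800 = $1,430,900.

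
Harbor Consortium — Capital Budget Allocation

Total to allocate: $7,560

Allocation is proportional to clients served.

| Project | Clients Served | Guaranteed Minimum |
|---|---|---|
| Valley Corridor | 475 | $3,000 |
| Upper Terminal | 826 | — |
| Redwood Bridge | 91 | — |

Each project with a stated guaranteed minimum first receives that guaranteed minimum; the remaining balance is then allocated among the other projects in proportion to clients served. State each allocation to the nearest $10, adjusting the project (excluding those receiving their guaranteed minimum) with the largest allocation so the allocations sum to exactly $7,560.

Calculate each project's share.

Minimums first: Valley Corridor $3,000. Balance $4,560.
Balance split over remaining clients served 917: Upper Terminal 4,107.48 → $4,110; Redwood Bridge 452.52 → $450.

Valley Corridor: $3,000; Upper Terminal: $4,110; Redwood Bridge: $450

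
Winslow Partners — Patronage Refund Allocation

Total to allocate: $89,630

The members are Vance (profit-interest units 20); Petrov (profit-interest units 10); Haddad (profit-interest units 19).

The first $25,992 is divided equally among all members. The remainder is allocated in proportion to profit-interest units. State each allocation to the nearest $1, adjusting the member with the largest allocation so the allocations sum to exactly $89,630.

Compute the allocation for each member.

Vance: $34,639 | Petrov: $21,651 | Haddad: $33,340

Equal tier: $25,992 ÷ 3 = $8,664 apiece.
Remainder $63,638 by profit-interest units (total 49): Vance 25,974.69 → $25,975; Petrov 12,987.35 → $12,987; Haddad 24,675.96 → $24,676.
Totals: Vance $8,664 + $25,975 = $34,639; Petrov $8,664 + $12,987 = $21,651; Haddad $8,664 + $24,676 = $33,340.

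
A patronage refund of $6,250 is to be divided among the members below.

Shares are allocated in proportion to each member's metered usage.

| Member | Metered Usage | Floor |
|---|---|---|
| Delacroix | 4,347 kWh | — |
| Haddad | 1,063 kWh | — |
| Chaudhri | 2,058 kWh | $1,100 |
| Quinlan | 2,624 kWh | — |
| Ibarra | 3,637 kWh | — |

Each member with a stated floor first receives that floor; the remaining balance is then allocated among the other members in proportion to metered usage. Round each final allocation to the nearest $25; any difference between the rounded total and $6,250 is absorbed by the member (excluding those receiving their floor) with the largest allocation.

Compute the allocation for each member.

Minimums first: Chaudhri $1,100. Residual $5,150.
Residual split over remaining metered usage 11,671: Delacroix 1,918.18 → $1,925; Haddad 469.06 → $475; Quinlan 1,157.88 → $1,150; Ibarra 1,604.88 → $1,600.

Delacroix: $1,925; Haddad: $475; Chaudhri: $1,100; Quinlan: $1,150; Ibarra: $1,600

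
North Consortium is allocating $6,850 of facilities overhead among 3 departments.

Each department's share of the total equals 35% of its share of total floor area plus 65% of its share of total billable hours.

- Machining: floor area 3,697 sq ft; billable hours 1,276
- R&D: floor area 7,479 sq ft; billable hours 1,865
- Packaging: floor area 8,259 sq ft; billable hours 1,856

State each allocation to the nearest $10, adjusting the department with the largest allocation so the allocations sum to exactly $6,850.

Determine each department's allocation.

Floor area total 19,435; billable hours total 4,997.
Composite weights (35% floor area + 65% billable hours): Machining 0.2326; R&D 0.3773; Packaging 0.3902.
Pro-rata amounts: Machining 1,593.02; R&D 2,584.39; Packaging 2,672.59.
At nearest $10: Machining $1,590; R&D $2,580; Packaging $2,670. Sum = $6,840.
Difference $6,850 − $6,840 = +$10 applied to largest allocation (Packaging): Packaging becomes $2,680.

Machining: $1,590 · R&D: $2,580 · Packaging: $2,680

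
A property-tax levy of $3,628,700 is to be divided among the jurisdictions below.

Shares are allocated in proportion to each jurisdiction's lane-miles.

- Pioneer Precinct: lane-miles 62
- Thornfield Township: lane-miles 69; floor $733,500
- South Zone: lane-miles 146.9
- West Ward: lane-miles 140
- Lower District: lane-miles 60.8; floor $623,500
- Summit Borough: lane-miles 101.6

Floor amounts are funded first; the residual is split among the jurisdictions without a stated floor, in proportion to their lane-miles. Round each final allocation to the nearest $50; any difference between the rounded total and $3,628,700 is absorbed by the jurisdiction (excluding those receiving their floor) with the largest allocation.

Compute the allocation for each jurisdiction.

Pioneer Precinct: $312,650 · Thornfield Township: $733,500 · South Zone: $740,750 · West Ward: $705,950 · Lower District: $623,500 · Summit Borough: $512,350

Minimums first: Thornfield Township $733,500; Lower District $623,500. Residual $2,271,700.
Residual split over remaining lane-miles 450.5: Pioneer Precinct 312,642.40 → $312,650; South Zone 740,760.78 → $740,750; West Ward 705,966.70 → $705,950; Summit Borough 512,330.12 → $512,350.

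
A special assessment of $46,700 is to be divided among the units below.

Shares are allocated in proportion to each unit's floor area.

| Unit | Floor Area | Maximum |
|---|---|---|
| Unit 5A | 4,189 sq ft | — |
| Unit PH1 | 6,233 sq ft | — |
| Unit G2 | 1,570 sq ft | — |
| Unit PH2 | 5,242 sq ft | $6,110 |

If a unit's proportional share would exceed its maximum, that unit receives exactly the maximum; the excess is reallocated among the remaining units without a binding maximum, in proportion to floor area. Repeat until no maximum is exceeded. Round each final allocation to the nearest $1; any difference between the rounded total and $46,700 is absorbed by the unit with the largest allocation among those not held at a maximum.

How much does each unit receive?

Unit 5A: $14,179 | Unit PH1: $21,097 | Unit G2: $5,314 | Unit PH2: $6,110

Floor area total: 17,234.
Proportional shares (ignoring caps): Unit 5A 11,351.18; Unit PH1 16,889.93; Unit G2 4,254.32; Unit PH2 14,204.56.
Cap binds for Unit PH2 ($6,110); balance $40,590 reallocated over remaining floor area 11,992.
Remaining shares: Unit 5A 14,178.74 → $14,179; Unit PH1 21,097.19 → $21,097; Unit G2 5,314.07 → $5,314.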